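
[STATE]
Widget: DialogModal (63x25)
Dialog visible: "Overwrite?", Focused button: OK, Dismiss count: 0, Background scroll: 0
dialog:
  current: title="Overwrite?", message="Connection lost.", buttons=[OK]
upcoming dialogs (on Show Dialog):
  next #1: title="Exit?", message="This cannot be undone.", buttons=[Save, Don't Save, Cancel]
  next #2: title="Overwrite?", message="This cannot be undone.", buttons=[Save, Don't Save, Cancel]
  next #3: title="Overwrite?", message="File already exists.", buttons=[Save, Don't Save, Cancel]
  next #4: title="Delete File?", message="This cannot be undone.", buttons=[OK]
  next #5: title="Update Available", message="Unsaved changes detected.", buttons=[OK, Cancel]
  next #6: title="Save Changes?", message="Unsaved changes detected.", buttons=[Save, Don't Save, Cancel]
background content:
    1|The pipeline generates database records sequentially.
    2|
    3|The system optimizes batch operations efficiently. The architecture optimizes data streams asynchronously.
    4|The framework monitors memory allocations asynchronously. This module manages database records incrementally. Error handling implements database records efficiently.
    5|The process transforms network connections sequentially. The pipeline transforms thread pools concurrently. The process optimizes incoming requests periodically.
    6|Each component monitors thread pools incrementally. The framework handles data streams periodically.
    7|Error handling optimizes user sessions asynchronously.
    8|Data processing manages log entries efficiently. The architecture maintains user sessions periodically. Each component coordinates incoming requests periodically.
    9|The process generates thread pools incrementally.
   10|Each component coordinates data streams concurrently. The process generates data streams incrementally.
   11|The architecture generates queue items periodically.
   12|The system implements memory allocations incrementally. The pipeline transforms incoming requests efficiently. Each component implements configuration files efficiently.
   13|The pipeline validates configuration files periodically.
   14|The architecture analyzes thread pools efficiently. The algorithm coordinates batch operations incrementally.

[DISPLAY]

The pipeline generates database records sequentially.          
                                                               
The system optimizes batch operations efficiently. The architec
The framework monitors memory allocations asynchronously. This 
The process transforms network connections sequentially. The pi
Each component monitors thread pools incrementally. The framewo
Error handling optimizes user sessions asynchronously.         
Data processing manages log entries efficiently. The architectu
The process generates thread pools incrementally.              
Each component coordinates data streams concurrently. The proce
The architecture gene┌──────────────────┐riodically.           
The system implements│    Overwrite?    │incrementally. The pip
The pipeline validate│ Connection lost. │s periodically.       
The architecture anal│       [OK]       │ficiently. The algorit
                     └──────────────────┘                      
                                                               
                                                               
                                                               
                                                               
                                                               
                                                               
                                                               
                                                               
                                                               
                                                               


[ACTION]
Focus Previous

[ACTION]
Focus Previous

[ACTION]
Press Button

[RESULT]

The pipeline generates database records sequentially.          
                                                               
The system optimizes batch operations efficiently. The architec
The framework monitors memory allocations asynchronously. This 
The process transforms network connections sequentially. The pi
Each component monitors thread pools incrementally. The framewo
Error handling optimizes user sessions asynchronously.         
Data processing manages log entries efficiently. The architectu
The process generates thread pools incrementally.              
Each component coordinates data streams concurrently. The proce
The architecture generates queue items periodically.           
The system implements memory allocations incrementally. The pip
The pipeline validates configuration files periodically.       
The architecture analyzes thread pools efficiently. The algorit
                                                               
                                                               
                                                               
                                                               
                                                               
                                                               
                                                               
                                                               
                                                               
                                                               
                                                               


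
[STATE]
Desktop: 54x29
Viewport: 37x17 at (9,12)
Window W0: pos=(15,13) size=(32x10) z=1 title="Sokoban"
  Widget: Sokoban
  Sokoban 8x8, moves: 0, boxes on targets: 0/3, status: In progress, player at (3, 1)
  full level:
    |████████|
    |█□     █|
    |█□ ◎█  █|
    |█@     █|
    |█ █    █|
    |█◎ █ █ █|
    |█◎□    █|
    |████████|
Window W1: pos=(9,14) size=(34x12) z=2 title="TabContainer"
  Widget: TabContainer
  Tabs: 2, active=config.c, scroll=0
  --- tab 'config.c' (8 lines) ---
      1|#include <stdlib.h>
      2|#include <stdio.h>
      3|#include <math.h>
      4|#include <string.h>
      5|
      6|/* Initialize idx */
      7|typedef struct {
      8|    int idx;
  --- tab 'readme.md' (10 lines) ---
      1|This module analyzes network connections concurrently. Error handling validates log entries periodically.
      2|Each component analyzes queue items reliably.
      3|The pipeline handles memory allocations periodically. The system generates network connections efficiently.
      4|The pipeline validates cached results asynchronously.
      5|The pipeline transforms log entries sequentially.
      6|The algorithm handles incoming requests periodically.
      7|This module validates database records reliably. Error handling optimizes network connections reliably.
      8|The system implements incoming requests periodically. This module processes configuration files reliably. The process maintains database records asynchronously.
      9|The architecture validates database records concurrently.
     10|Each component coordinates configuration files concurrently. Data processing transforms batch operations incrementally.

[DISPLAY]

                                     
      ┏━━━━━━━━━━━━━━━━━━━━━━━━━━━━━━
┏━━━━━━━━━━━━━━━━━━━━━━━━━━━━━━━━┓   
┃ TabContainer                   ┃───
┠────────────────────────────────┨   
┃[config.c]│ readme.md           ┃   
┃────────────────────────────────┃   
┃#include <stdlib.h>             ┃   
┃#include <stdio.h>              ┃   
┃#include <math.h>               ┃   
┃#include <string.h>             ┃━━━
┃                                ┃   
┃/* Initialize idx */            ┃   
┗━━━━━━━━━━━━━━━━━━━━━━━━━━━━━━━━┛   
                                     
                                     
                                     


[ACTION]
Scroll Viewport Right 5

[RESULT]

                                     
 ┏━━━━━━━━━━━━━━━━━━━━━━━━━━━━━━┓    
━━━━━━━━━━━━━━━━━━━━━━━━━━━━┓   ┃    
Container                   ┃───┨    
────────────────────────────┨   ┃    
fig.c]│ readme.md           ┃   ┃    
────────────────────────────┃   ┃    
lude <stdlib.h>             ┃   ┃    
lude <stdio.h>              ┃   ┃    
lude <math.h>               ┃   ┃    
lude <string.h>             ┃━━━┛    
                            ┃        
nitialize idx */            ┃        
━━━━━━━━━━━━━━━━━━━━━━━━━━━━┛        
                                     
                                     
                                     


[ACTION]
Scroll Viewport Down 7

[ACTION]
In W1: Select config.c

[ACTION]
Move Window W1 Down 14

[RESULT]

                                     
 ┏━━━━━━━━━━━━━━━━━━━━━━━━━━━━━━┓    
 ┃ Sokoban                      ┃    
 ┠──────────────────────────────┨    
 ┃████████                      ┃    
━━━━━━━━━━━━━━━━━━━━━━━━━━━━┓   ┃    
Container                   ┃   ┃    
────────────────────────────┨   ┃    
fig.c]│ readme.md           ┃   ┃    
────────────────────────────┃   ┃    
lude <stdlib.h>             ┃━━━┛    
lude <stdio.h>              ┃        
lude <math.h>               ┃        
lude <string.h>             ┃        
                            ┃        
nitialize idx */            ┃        
━━━━━━━━━━━━━━━━━━━━━━━━━━━━┛        


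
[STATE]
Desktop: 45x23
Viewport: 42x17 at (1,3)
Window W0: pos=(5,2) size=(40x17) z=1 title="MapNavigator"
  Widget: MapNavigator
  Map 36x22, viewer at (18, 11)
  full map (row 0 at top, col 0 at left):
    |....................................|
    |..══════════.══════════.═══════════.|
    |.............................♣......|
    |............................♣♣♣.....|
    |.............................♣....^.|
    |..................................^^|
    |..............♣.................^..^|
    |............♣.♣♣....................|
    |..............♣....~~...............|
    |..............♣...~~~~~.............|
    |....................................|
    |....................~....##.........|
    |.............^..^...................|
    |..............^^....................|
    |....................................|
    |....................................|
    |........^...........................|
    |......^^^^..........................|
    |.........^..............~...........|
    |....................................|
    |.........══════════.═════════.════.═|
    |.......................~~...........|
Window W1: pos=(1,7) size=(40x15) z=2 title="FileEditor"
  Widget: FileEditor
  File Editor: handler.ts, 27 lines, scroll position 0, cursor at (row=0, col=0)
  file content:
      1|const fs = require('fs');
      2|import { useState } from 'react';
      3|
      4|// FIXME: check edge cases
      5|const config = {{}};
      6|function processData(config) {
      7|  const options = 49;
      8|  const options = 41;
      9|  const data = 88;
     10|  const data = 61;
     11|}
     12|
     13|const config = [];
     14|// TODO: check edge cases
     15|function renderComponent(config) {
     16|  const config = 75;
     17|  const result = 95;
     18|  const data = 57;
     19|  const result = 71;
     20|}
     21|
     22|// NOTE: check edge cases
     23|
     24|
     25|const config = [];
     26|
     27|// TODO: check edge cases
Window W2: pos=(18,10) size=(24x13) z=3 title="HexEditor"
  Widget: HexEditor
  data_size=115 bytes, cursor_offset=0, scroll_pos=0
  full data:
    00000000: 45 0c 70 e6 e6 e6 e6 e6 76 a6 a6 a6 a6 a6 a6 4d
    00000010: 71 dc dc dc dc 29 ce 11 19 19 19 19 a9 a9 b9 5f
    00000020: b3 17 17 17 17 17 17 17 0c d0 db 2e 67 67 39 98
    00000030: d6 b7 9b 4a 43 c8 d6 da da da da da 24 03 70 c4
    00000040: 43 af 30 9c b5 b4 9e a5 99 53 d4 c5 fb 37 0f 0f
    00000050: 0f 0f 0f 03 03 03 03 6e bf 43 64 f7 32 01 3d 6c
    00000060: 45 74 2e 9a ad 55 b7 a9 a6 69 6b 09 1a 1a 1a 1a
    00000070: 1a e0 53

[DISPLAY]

    ┃ MapNavigator                        
    ┠─────────────────────────────────────
    ┃ ..................................^^
    ┃ ..............♣.................^..^
┏━━━━━━━━━━━━━━━━━━━━━━━━━━━━━━━━━━━━━━┓..
┃ FileEditor                           ┃..
┠──────────────────────────────────────┨..
┃█onst fs = requi┏━━━━━━━━━━━━━━━━━━━━━━┓.
┃import { useStat┃ HexEditor            ┃.
┃                ┠──────────────────────┨.
┃// FIXME: check ┃00000000  45 0c 70 e6 ┃.
┃const config = {┃00000010  71 dc dc dc ┃.
┃function process┃00000020  b3 17 17 17 ┃.
┃  const options ┃00000030  d6 b7 9b 4a ┃.
┃  const options ┃00000040  43 af 30 9c ┃.
┃  const data = 8┃00000050  0f 0f 0f 03 ┃━
┃  const data = 6┃00000060  45 74 2e 9a ┃ 


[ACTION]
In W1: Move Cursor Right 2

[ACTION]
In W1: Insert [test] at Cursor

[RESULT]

    ┃ MapNavigator                        
    ┠─────────────────────────────────────
    ┃ ..................................^^
    ┃ ..............♣.................^..^
┏━━━━━━━━━━━━━━━━━━━━━━━━━━━━━━━━━━━━━━┓..
┃ FileEditor                           ┃..
┠──────────────────────────────────────┨..
┃cotest█st fs = r┏━━━━━━━━━━━━━━━━━━━━━━┓.
┃import { useStat┃ HexEditor            ┃.
┃                ┠──────────────────────┨.
┃// FIXME: check ┃00000000  45 0c 70 e6 ┃.
┃const config = {┃00000010  71 dc dc dc ┃.
┃function process┃00000020  b3 17 17 17 ┃.
┃  const options ┃00000030  d6 b7 9b 4a ┃.
┃  const options ┃00000040  43 af 30 9c ┃.
┃  const data = 8┃00000050  0f 0f 0f 03 ┃━
┃  const data = 6┃00000060  45 74 2e 9a ┃ 


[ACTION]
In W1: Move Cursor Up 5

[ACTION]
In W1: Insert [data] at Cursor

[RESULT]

    ┃ MapNavigator                        
    ┠─────────────────────────────────────
    ┃ ..................................^^
    ┃ ..............♣.................^..^
┏━━━━━━━━━━━━━━━━━━━━━━━━━━━━━━━━━━━━━━┓..
┃ FileEditor                           ┃..
┠──────────────────────────────────────┨..
┃cotestdata█st fs┏━━━━━━━━━━━━━━━━━━━━━━┓.
┃import { useStat┃ HexEditor            ┃.
┃                ┠──────────────────────┨.
┃// FIXME: check ┃00000000  45 0c 70 e6 ┃.
┃const config = {┃00000010  71 dc dc dc ┃.
┃function process┃00000020  b3 17 17 17 ┃.
┃  const options ┃00000030  d6 b7 9b 4a ┃.
┃  const options ┃00000040  43 af 30 9c ┃.
┃  const data = 8┃00000050  0f 0f 0f 03 ┃━
┃  const data = 6┃00000060  45 74 2e 9a ┃ 


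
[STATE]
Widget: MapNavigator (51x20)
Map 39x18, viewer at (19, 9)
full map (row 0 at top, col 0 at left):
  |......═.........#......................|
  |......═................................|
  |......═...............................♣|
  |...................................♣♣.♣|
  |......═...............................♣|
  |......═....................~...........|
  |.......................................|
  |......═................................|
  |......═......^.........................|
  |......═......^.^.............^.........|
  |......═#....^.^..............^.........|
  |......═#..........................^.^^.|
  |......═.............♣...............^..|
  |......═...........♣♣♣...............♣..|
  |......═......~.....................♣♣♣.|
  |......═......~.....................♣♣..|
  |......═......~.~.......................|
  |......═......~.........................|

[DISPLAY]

                                                   
      ......═.........#......................      
      ......═................................      
      ......═...............................♣      
      ...................................♣♣.♣      
      ......═...............................♣      
      ......═....................~...........      
      .......................................      
      ......═................................      
      ......═......^.........................      
      ......═......^.^...@.........^.........      
      ......═#....^.^..............^.........      
      ......═#..........................^.^^.      
      ......═.............♣...............^..      
      ......═...........♣♣♣...............♣..      
      ......═......~.....................♣♣♣.      
      ......═......~.....................♣♣..      
      ......═......~.~.......................      
      ......═......~.........................      
                                                   


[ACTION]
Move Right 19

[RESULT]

                                                   
...#......................                         
..........................                         
.........................♣                         
......................♣♣.♣                         
.........................♣                         
..............~...........                         
..........................                         
..........................                         
^.........................                         
^.^.............^........@                         
.^..............^.........                         
.....................^.^^.                         
.......♣...............^..                         
.....♣♣♣...............♣..                         
~.....................♣♣♣.                         
~.....................♣♣..                         
~.~.......................                         
~.........................                         
                                                   


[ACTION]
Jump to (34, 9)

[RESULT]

                                                   
.......#......................                     
..............................                     
.............................♣                     
..........................♣♣.♣                     
.............................♣                     
..................~...........                     
..............................                     
..............................                     
....^.........................                     
....^.^.............^....@....                     
...^.^..............^.........                     
.........................^.^^.                     
...........♣...............^..                     
.........♣♣♣...............♣..                     
....~.....................♣♣♣.                     
....~.....................♣♣..                     
....~.~.......................                     
....~.........................                     
                                                   


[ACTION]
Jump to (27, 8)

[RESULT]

                                                   
                                                   
....═.........#......................              
....═................................              
....═...............................♣              
.................................♣♣.♣              
....═...............................♣              
....═....................~...........              
.....................................              
....═................................              
....═......^.............@...........              
....═......^.^.............^.........              
....═#....^.^..............^.........              
....═#..........................^.^^.              
....═.............♣...............^..              
....═...........♣♣♣...............♣..              
....═......~.....................♣♣♣.              
....═......~.....................♣♣..              
....═......~.~.......................              
....═......~.........................              


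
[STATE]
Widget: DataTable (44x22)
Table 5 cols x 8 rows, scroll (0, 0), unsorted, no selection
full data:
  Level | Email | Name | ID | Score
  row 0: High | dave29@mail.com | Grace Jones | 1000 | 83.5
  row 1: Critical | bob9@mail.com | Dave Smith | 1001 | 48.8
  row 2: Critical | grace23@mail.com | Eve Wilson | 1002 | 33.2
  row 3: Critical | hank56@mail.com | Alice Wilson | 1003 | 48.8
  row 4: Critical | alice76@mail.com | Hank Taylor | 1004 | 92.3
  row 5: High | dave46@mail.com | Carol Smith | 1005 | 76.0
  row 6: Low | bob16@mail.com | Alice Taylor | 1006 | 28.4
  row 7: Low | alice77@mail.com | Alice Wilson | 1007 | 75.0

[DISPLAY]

Level   │Email           │Name        │ID  │
────────┼────────────────┼────────────┼────┼
High    │dave29@mail.com │Grace Jones │1000│
Critical│bob9@mail.com   │Dave Smith  │1001│
Critical│grace23@mail.com│Eve Wilson  │1002│
Critical│hank56@mail.com │Alice Wilson│1003│
Critical│alice76@mail.com│Hank Taylor │1004│
High    │dave46@mail.com │Carol Smith │1005│
Low     │bob16@mail.com  │Alice Taylor│1006│
Low     │alice77@mail.com│Alice Wilson│1007│
                                            
                                            
                                            
                                            
                                            
                                            
                                            
                                            
                                            
                                            
                                            
                                            


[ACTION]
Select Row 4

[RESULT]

Level   │Email           │Name        │ID  │
────────┼────────────────┼────────────┼────┼
High    │dave29@mail.com │Grace Jones │1000│
Critical│bob9@mail.com   │Dave Smith  │1001│
Critical│grace23@mail.com│Eve Wilson  │1002│
Critical│hank56@mail.com │Alice Wilson│1003│
>ritical│alice76@mail.com│Hank Taylor │1004│
High    │dave46@mail.com │Carol Smith │1005│
Low     │bob16@mail.com  │Alice Taylor│1006│
Low     │alice77@mail.com│Alice Wilson│1007│
                                            
                                            
                                            
                                            
                                            
                                            
                                            
                                            
                                            
                                            
                                            
                                            


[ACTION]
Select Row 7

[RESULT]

Level   │Email           │Name        │ID  │
────────┼────────────────┼────────────┼────┼
High    │dave29@mail.com │Grace Jones │1000│
Critical│bob9@mail.com   │Dave Smith  │1001│
Critical│grace23@mail.com│Eve Wilson  │1002│
Critical│hank56@mail.com │Alice Wilson│1003│
Critical│alice76@mail.com│Hank Taylor │1004│
High    │dave46@mail.com │Carol Smith │1005│
Low     │bob16@mail.com  │Alice Taylor│1006│
>ow     │alice77@mail.com│Alice Wilson│1007│
                                            
                                            
                                            
                                            
                                            
                                            
                                            
                                            
                                            
                                            
                                            
                                            


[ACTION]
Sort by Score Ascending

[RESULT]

Level   │Email           │Name        │ID  │
────────┼────────────────┼────────────┼────┼
Low     │bob16@mail.com  │Alice Taylor│1006│
Critical│grace23@mail.com│Eve Wilson  │1002│
Critical│bob9@mail.com   │Dave Smith  │1001│
Critical│hank56@mail.com │Alice Wilson│1003│
Low     │alice77@mail.com│Alice Wilson│1007│
High    │dave46@mail.com │Carol Smith │1005│
High    │dave29@mail.com │Grace Jones │1000│
>ritical│alice76@mail.com│Hank Taylor │1004│
                                            
                                            
                                            
                                            
                                            
                                            
                                            
                                            
                                            
                                            
                                            
                                            


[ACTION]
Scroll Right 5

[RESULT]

   │Email           │Name        │ID  │Scor▲
───┼────────────────┼────────────┼────┼─────
   │bob16@mail.com  │Alice Taylor│1006│28.4 
cal│grace23@mail.com│Eve Wilson  │1002│33.2 
cal│bob9@mail.com   │Dave Smith  │1001│48.8 
cal│hank56@mail.com │Alice Wilson│1003│48.8 
   │alice77@mail.com│Alice Wilson│1007│75.0 
   │dave46@mail.com │Carol Smith │1005│76.0 
   │dave29@mail.com │Grace Jones │1000│83.5 
cal│alice76@mail.com│Hank Taylor │1004│92.3 
                                            
                                            
                                            
                                            
                                            
                                            
                                            
                                            
                                            
                                            
                                            
                                            


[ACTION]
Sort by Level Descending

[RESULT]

  ▼│Email           │Name        │ID  │Score
───┼────────────────┼────────────┼────┼─────
   │bob16@mail.com  │Alice Taylor│1006│28.4 
   │alice77@mail.com│Alice Wilson│1007│75.0 
   │dave46@mail.com │Carol Smith │1005│76.0 
   │dave29@mail.com │Grace Jones │1000│83.5 
cal│grace23@mail.com│Eve Wilson  │1002│33.2 
cal│bob9@mail.com   │Dave Smith  │1001│48.8 
cal│hank56@mail.com │Alice Wilson│1003│48.8 
cal│alice76@mail.com│Hank Taylor │1004│92.3 
                                            
                                            
                                            
                                            
                                            
                                            
                                            
                                            
                                            
                                            
                                            
                                            


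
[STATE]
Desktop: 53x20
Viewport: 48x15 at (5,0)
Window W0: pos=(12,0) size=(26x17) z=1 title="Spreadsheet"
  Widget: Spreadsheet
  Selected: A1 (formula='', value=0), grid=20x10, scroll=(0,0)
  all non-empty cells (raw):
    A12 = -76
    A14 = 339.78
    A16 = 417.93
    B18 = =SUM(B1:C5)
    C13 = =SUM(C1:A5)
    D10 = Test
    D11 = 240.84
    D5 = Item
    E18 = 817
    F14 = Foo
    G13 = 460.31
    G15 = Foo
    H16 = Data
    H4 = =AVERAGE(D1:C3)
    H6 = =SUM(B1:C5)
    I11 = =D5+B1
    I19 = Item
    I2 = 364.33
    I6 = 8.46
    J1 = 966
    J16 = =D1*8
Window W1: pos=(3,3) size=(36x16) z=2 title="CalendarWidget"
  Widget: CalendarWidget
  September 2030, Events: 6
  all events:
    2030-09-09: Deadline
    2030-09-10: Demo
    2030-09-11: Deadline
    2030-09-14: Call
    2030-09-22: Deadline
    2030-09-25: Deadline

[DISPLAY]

       ┏━━━━━━━━━━━━━━━━━━━━━━━━┓               
       ┃ Spreadsheet            ┃               
       ┠────────────────────────┨               
━━━━━━━━━━━━━━━━━━━━━━━━━━━━━━━━━┓              
CalendarWidget                   ┃              
─────────────────────────────────┨              
         September 2030          ┃              
o Tu We Th Fr Sa Su              ┃              
                  1              ┃              
2  3  4  5  6  7  8              ┃              
9* 10* 11* 12 13 14* 15          ┃              
6 17 18 19 20 21 22*             ┃              
3 24 25* 26 27 28 29             ┃              
0                                ┃              
                                 ┃              


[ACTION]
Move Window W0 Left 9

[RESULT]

━━━━━━━━━━━━━━━━━━━━━━━┓                        
Spreadsheet            ┃                        
───────────────────────┨                        
━━━━━━━━━━━━━━━━━━━━━━━━━━━━━━━━━┓              
CalendarWidget                   ┃              
─────────────────────────────────┨              
         September 2030          ┃              
o Tu We Th Fr Sa Su              ┃              
                  1              ┃              
2  3  4  5  6  7  8              ┃              
9* 10* 11* 12 13 14* 15          ┃              
6 17 18 19 20 21 22*             ┃              
3 24 25* 26 27 28 29             ┃              
0                                ┃              
                                 ┃              


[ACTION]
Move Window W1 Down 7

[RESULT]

━━━━━━━━━━━━━━━━━━━━━━━┓                        
Spreadsheet            ┃                        
───────────────────────┨                        
1:                     ┃                        
━━━━━━━━━━━━━━━━━━━━━━━━━━━━━━━━━┓              
CalendarWidget                   ┃              
─────────────────────────────────┨              
         September 2030          ┃              
o Tu We Th Fr Sa Su              ┃              
                  1              ┃              
2  3  4  5  6  7  8              ┃              
9* 10* 11* 12 13 14* 15          ┃              
6 17 18 19 20 21 22*             ┃              
3 24 25* 26 27 28 29             ┃              
0                                ┃              


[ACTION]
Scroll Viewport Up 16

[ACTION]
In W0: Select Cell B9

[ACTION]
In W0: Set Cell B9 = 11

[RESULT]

━━━━━━━━━━━━━━━━━━━━━━━┓                        
Spreadsheet            ┃                        
───────────────────────┨                        
9: 11                  ┃                        
━━━━━━━━━━━━━━━━━━━━━━━━━━━━━━━━━┓              
CalendarWidget                   ┃              
─────────────────────────────────┨              
         September 2030          ┃              
o Tu We Th Fr Sa Su              ┃              
                  1              ┃              
2  3  4  5  6  7  8              ┃              
9* 10* 11* 12 13 14* 15          ┃              
6 17 18 19 20 21 22*             ┃              
3 24 25* 26 27 28 29             ┃              
0                                ┃              


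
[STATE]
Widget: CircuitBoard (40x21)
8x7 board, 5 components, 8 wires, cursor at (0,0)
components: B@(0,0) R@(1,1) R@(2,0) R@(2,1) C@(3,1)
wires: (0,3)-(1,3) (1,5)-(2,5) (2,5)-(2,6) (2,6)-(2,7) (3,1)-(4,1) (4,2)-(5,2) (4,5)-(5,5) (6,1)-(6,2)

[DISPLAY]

   0 1 2 3 4 5 6 7                      
0  [B]          ·                       
                │                       
1       R       ·       ·               
                        │               
2   R   R               · ─ · ─ ·       
                                        
3       C                               
        │                               
4       ·   ·           ·               
            │           │               
5           ·           ·               
                                        
6       · ─ ·                           
Cursor: (0,0)                           
                                        
                                        
                                        
                                        
                                        
                                        


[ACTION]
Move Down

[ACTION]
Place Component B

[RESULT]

   0 1 2 3 4 5 6 7                      
0   B           ·                       
                │                       
1  [B]  R       ·       ·               
                        │               
2   R   R               · ─ · ─ ·       
                                        
3       C                               
        │                               
4       ·   ·           ·               
            │           │               
5           ·           ·               
                                        
6       · ─ ·                           
Cursor: (1,0)                           
                                        
                                        
                                        
                                        
                                        
                                        


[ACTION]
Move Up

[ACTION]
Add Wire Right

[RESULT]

   0 1 2 3 4 5 6 7                      
0  [B]─ ·       ·                       
                │                       
1   B   R       ·       ·               
                        │               
2   R   R               · ─ · ─ ·       
                                        
3       C                               
        │                               
4       ·   ·           ·               
            │           │               
5           ·           ·               
                                        
6       · ─ ·                           
Cursor: (0,0)                           
                                        
                                        
                                        
                                        
                                        
                                        


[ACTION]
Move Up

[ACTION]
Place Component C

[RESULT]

   0 1 2 3 4 5 6 7                      
0  [C]─ ·       ·                       
                │                       
1   B   R       ·       ·               
                        │               
2   R   R               · ─ · ─ ·       
                                        
3       C                               
        │                               
4       ·   ·           ·               
            │           │               
5           ·           ·               
                                        
6       · ─ ·                           
Cursor: (0,0)                           
                                        
                                        
                                        
                                        
                                        
                                        


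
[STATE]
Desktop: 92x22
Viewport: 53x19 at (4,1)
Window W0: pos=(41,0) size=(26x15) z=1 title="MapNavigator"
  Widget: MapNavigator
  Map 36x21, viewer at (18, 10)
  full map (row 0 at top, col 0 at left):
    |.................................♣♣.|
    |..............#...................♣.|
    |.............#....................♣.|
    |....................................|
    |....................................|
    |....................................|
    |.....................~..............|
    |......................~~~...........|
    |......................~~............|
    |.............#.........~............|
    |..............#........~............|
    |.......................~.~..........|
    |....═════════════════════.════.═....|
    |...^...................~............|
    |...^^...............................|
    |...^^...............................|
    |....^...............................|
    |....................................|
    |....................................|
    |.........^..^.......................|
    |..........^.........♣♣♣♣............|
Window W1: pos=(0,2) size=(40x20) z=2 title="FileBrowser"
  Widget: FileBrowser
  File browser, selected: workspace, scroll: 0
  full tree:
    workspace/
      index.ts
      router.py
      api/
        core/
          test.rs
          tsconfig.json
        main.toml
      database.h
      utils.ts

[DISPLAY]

                                     ┃ MapNavigator  
━━━━━━━━━━━━━━━━━━━━━━━━━━━━━━━━━━━┓ ┠───────────────
leBrowser                          ┃ ┃...............
───────────────────────────────────┨ ┃...............
-] workspace/                      ┃ ┃...............
 index.ts                          ┃ ┃...............
 router.py                         ┃ ┃.......#.......
 [+] api/                          ┃ ┃........#...@..
 database.h                        ┃ ┃...............
 utils.ts                          ┃ ┃═══════════════
                                   ┃ ┃...............
                                   ┃ ┃...............
                                   ┃ ┃...............
                                   ┃ ┗━━━━━━━━━━━━━━━
                                   ┃                 
                                   ┃                 
                                   ┃                 
                                   ┃                 
                                   ┃                 


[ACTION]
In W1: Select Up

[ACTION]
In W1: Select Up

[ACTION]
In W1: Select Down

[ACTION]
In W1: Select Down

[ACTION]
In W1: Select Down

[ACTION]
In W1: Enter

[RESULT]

                                     ┃ MapNavigator  
━━━━━━━━━━━━━━━━━━━━━━━━━━━━━━━━━━━┓ ┠───────────────
leBrowser                          ┃ ┃...............
───────────────────────────────────┨ ┃...............
-] workspace/                      ┃ ┃...............
 index.ts                          ┃ ┃...............
 router.py                         ┃ ┃.......#.......
 [-] api/                          ┃ ┃........#...@..
   [+] core/                       ┃ ┃...............
   main.toml                       ┃ ┃═══════════════
 database.h                        ┃ ┃...............
 utils.ts                          ┃ ┃...............
                                   ┃ ┃...............
                                   ┃ ┗━━━━━━━━━━━━━━━
                                   ┃                 
                                   ┃                 
                                   ┃                 
                                   ┃                 
                                   ┃                 
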